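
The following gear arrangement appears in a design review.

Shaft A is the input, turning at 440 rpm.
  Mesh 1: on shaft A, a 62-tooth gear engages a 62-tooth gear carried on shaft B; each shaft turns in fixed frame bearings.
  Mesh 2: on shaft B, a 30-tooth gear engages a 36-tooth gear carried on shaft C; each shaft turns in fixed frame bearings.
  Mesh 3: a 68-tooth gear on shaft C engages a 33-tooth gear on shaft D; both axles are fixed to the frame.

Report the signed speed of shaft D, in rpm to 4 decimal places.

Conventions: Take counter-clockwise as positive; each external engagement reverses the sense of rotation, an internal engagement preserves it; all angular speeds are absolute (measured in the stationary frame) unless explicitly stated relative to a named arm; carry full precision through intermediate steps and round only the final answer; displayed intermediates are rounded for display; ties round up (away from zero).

-755.5556 rpm

3-mesh fixed-axis compound train (all bearings frame-fixed)
mesh 1 [62T→62T]: ω = 440.0000×62/62 = 440.0000 rpm, sense flips to −
mesh 2 [30T→36T]: ω = 440.0000×30/36 = 366.6667 rpm, sense flips to +
mesh 3 [68T→33T]: ω = 366.6667×68/33 = 755.5556 rpm, sense flips to −
signed output speed = -755.5556 rpm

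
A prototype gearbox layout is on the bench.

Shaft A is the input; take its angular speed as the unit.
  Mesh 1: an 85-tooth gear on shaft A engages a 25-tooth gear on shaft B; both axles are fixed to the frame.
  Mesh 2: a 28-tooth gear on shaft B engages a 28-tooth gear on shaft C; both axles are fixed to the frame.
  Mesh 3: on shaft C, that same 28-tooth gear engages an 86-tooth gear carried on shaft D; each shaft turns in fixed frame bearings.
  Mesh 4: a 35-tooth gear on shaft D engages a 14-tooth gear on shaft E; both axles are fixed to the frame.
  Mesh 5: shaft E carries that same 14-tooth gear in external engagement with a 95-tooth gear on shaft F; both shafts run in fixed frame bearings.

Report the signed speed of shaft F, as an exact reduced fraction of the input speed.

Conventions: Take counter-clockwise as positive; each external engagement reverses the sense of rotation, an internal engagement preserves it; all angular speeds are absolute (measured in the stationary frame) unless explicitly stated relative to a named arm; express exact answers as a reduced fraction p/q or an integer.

-1666/4085

5-mesh fixed-axis compound train (all bearings frame-fixed)
mesh 1 [85T→25T]: |ω|/ω_in = 1×85/25 = 17/5, sense flips to −
mesh 2 [28T→28T]: |ω|/ω_in = (17/5)×28/28 = 17/5, sense flips to +
mesh 3 [28T→86T]: |ω|/ω_in = (17/5)×28/86 = 238/215, sense flips to −
mesh 4 [35T→14T]: |ω|/ω_in = (238/215)×35/14 = 119/43, sense flips to +
mesh 5 [14T→95T]: |ω|/ω_in = (119/43)×14/95 = 1666/4085, sense flips to −
signed output speed (× input speed) = -1666/4085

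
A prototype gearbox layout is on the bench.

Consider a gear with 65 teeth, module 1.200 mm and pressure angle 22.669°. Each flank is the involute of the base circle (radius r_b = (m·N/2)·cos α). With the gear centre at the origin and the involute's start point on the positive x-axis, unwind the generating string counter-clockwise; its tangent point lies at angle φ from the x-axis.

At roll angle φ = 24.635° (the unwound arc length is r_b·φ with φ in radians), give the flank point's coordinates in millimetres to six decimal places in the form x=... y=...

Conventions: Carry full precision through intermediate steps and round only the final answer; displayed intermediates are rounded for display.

recognized (one wheel, involute flank): single-mesh tooth geometry, m = 1.200, N = 65
pitch radius r_p = m·N/2 = 1.200·65/2 = 39.000000
base radius r_b = r_p·cos α = 39.000000·cos 22.669° = 35.987123
roll angle φ = 24.635° = 0.42996186 rad
x = r_b·(cos φ + φ·sin φ) = 39.161378
y = r_b·(sin φ − φ·cos φ) = 0.935978

x=39.161378 y=0.935978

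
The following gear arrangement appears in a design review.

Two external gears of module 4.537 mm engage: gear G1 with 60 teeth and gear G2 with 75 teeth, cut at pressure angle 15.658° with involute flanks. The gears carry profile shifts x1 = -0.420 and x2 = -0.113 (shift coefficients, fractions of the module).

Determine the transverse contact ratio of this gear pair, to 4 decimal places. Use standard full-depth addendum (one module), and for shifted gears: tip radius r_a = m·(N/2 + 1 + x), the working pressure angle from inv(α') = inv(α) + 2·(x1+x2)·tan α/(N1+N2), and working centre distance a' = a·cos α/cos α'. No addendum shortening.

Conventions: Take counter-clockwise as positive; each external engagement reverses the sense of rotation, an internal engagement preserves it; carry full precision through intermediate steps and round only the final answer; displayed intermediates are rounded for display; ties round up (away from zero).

2.3350

recognized (one external pair, fixed centres): single-mesh tooth geometry, m = 4.537, N1 = 60, N2 = 75
base radii: r_b1 = 131.058937, r_b2 = 163.823672
tip radii: r_a1 = 138.741460, r_a2 = 174.161819
inv(α') = inv(15.658°) + 2·(-0.420-0.113)·tan α/(60+75) = 0.00479957  ⇒  α' = 13.82980°
a' = a·cos α / cos α' = 306.2475·cos 15.658°/cos 13.82980° = 303.686454
action lengths: √(r_a1²−r_b1²) = 45.527439, √(r_a2²−r_b2²) = 59.111283
base pitch p_b = π·m·cos α = 13.724460
CR = (45.527439 + 59.111283 − 303.686454·sin 13.82980°)/13.724460 = 2.334952
contact ratio ≈ 2.3350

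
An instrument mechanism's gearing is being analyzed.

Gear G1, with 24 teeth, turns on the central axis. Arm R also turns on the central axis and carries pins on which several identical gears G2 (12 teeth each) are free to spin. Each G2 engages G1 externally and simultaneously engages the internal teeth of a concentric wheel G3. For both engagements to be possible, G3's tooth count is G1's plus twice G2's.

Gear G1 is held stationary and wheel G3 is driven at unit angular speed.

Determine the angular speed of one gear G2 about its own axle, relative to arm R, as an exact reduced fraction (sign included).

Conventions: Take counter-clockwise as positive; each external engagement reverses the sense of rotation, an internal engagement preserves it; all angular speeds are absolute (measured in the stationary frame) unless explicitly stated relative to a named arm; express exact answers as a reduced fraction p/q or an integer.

topology: planetary set — G1 24T / G2 12T / G3 48T, arm = carrier (Willis)
ring teeth: 24 + 2·12 = 48
24(ω_sun−ω_arm) = −48(ω_ring−ω_arm),  ω_sun = 0, ω_ring = 1
24(0−ω_arm) = −48(1−ω_arm)  ⇒  72·ω_arm = 48  ⇒  ω_arm = 2/3
sun–planet mesh: 24·(0−2/3) = −12·(ω_p−ω_arm)  ⇒  ω_p−ω_arm = 4/3
exact speed ratio = 4/3

4/3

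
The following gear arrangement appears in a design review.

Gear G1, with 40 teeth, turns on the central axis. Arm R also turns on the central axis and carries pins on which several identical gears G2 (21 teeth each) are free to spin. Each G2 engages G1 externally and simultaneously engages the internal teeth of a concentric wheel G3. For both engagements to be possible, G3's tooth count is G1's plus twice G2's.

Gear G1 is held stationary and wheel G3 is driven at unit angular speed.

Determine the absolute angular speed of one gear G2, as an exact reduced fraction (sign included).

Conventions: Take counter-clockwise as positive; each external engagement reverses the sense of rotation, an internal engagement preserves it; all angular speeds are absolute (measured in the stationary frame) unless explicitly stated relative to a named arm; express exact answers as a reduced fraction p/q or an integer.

class = planetary set [G3 = 40+2·21 = 82; Willis about the carrier]
ring teeth: 40 + 2·21 = 82
40(ω_sun−ω_arm) = −82(ω_ring−ω_arm),  ω_sun = 0, ω_ring = 1
40(0−ω_arm) = −82(1−ω_arm)  ⇒  122·ω_arm = 82  ⇒  ω_arm = 41/61
sun–planet mesh: 40·(0−41/61) = −21·(ω_p−ω_arm)  ⇒  ω_p−ω_arm = 1640/1281
ω_p = 41/61 + 1640/1281 = 41/21
exact speed ratio = 41/21

41/21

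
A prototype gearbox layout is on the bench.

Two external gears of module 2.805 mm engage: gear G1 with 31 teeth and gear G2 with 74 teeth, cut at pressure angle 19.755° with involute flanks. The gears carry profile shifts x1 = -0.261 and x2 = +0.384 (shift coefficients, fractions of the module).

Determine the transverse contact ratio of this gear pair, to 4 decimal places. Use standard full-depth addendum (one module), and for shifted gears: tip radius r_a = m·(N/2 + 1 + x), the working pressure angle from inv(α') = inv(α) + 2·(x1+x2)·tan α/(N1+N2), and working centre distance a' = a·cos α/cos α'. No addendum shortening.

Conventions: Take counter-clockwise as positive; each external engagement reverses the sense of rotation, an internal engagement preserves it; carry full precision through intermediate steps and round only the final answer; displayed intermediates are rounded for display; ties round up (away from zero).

single-mesh involute tooth geometry (31T engaging 74T at module 2.805)
base radii: r_b1 = 40.918698, r_b2 = 97.676892
tip radii: r_a1 = 45.550395, r_a2 = 107.667120
inv(α') = inv(19.755°) + 2·(-0.261+0.384)·tan α/(31+74) = 0.01518681  ⇒  α' = 20.12135°
a' = a·cos α / cos α' = 147.2625·cos 19.755°/cos 20.12135° = 147.604462
action lengths: √(r_a1²−r_b1²) = 20.012462, √(r_a2²−r_b2²) = 45.292754
base pitch p_b = π·m·cos α = 8.293541
CR = (20.012462 + 45.292754 − 147.604462·sin 20.12135°)/8.293541 = 1.751708
contact ratio ≈ 1.7517

1.7517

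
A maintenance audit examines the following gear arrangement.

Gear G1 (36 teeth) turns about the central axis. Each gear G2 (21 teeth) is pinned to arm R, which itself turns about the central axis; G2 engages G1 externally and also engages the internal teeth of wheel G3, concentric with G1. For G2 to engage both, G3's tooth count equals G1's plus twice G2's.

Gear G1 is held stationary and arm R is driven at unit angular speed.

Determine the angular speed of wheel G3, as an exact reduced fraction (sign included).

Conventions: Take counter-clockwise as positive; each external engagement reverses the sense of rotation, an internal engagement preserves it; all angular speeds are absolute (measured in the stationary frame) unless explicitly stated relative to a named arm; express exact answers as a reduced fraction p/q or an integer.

recognized (axles ride arm R): planetary set, 36/21/78 teeth
ring teeth: 36 + 2·21 = 78
36(ω_sun−ω_arm) = −78(ω_ring−ω_arm),  ω_sun = 0, ω_arm = 1
ω_ring = 1 − (36/78)(0−1) = 19/13
exact speed ratio = 19/13

19/13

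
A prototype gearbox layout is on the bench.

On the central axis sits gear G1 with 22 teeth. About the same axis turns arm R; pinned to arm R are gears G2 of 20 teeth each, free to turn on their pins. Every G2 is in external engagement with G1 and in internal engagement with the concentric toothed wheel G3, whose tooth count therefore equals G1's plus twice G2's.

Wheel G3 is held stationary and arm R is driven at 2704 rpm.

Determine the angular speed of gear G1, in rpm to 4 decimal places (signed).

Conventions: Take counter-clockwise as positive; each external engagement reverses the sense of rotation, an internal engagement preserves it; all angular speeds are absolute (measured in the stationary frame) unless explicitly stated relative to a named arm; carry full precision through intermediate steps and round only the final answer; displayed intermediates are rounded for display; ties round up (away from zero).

+10324.3636 rpm

topology: planetary set — G1 22T / G2 20T / G3 62T, arm = carrier (Willis)
normalise by the input: solve with ω_arm = 1, then scale by 2704 rpm
ring teeth: 22 + 2·20 = 62
22(ω_sun−ω_arm) = −62(ω_ring−ω_arm),  ω_ring = 0, ω_arm = 1
ω_sun = 1 − (62/22)(0−1) = 42/11
scale: ω_sun = 42/11 × 2704 rpm = +10324.3636 rpm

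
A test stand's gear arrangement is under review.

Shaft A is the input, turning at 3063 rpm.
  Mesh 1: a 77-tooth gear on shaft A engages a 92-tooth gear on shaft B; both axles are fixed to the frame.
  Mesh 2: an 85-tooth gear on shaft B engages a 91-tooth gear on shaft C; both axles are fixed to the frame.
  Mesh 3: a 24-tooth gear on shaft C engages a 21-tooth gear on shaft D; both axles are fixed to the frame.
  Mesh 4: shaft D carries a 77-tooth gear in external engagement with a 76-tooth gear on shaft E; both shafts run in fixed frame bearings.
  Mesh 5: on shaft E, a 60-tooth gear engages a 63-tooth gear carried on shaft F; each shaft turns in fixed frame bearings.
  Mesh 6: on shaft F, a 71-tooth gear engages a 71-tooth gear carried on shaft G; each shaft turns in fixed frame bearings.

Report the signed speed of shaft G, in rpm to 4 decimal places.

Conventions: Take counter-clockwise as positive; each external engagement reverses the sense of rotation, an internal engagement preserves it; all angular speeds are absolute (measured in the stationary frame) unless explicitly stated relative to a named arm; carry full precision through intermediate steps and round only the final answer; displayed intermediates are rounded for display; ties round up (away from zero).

+2640.6279 rpm

6-mesh fixed-axis compound train (all bearings frame-fixed)
mesh 1 [77T→92T]: ω = 3063.0000×77/92 = 2563.5978 rpm, sense flips to −
mesh 2 [85T→91T]: ω = 2563.5978×85/91 = 2394.5694 rpm, sense flips to +
mesh 3 [24T→21T]: ω = 2394.5694×24/21 = 2736.6507 rpm, sense flips to −
mesh 4 [77T→76T]: ω = 2736.6507×77/76 = 2772.6593 rpm, sense flips to +
mesh 5 [60T→63T]: ω = 2772.6593×60/63 = 2640.6279 rpm, sense flips to −
mesh 6 [71T→71T]: ω = 2640.6279×71/71 = 2640.6279 rpm, sense flips to +
signed output speed = +2640.6279 rpm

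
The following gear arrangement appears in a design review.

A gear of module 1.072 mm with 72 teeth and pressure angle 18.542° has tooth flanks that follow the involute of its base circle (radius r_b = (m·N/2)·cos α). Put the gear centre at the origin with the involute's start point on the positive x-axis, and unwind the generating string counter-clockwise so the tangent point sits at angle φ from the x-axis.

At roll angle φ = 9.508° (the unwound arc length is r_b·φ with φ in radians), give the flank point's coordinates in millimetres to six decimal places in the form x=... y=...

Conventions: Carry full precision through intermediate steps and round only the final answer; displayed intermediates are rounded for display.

recognized (one wheel, involute flank): single-mesh tooth geometry, m = 1.072, N = 72
pitch radius r_p = m·N/2 = 1.072·72/2 = 38.592000
base radius r_b = r_p·cos α = 38.592000·cos 18.542° = 36.588720
roll angle φ = 9.508° = 0.16594591 rad
x = r_b·(cos φ + φ·sin φ) = 37.089048
y = r_b·(sin φ − φ·cos φ) = 0.055581

x=37.089048 y=0.055581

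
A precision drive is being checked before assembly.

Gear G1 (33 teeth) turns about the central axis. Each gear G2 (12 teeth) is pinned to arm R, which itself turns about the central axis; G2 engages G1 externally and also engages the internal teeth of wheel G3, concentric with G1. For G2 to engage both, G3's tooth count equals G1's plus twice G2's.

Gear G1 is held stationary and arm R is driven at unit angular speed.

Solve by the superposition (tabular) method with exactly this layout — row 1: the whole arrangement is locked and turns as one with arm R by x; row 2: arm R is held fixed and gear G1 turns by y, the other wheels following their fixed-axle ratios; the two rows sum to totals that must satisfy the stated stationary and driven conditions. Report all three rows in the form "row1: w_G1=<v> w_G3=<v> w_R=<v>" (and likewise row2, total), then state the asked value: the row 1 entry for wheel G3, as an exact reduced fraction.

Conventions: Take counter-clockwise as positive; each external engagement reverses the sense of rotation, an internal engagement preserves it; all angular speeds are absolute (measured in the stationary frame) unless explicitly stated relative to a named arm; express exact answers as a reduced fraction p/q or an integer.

row1: w_G1=1 w_G3=1 w_R=1
row2: w_G1=-1 w_G3=11/19 w_R=0
total: w_G1=0 w_G3=30/19 w_R=1
asked value: 1

planetary set (33T centre, 12T on arm, 57T internal) — Willis relation
row 1: whole set turns with the arm by x
superposition row 2 [arm held]: sun y, ring −(33/57)·y, arm 0
boundary: total ω_sun = x + y = 0 and total ω_arm = x = 1  ⇒  y = -1, x = 1
row 2 ring = −(33/57)·(-1) = 11/19
totals (row 1 + row 2): sun 1 + (-1) = 0, ring 1 + 11/19 = 30/19, arm 1 + 0 = 1
asked cell (row1, ring) = 1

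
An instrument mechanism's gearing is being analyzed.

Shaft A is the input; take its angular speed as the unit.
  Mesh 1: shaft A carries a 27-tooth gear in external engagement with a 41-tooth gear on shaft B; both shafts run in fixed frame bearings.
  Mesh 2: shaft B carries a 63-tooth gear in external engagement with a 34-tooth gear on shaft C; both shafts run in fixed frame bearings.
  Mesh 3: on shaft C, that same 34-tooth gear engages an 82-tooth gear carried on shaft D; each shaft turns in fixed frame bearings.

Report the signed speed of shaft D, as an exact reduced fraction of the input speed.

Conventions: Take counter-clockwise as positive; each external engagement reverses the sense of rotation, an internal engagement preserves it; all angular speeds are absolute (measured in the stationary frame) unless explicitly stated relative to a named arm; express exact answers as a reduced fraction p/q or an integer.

-1701/3362

3-mesh fixed-axis compound train (all bearings frame-fixed)
mesh 1 [27T→41T]: |ω|/ω_in = 1×27/41 = 27/41, sense flips to −
mesh 2 [63T→34T]: |ω|/ω_in = (27/41)×63/34 = 1701/1394, sense flips to +
mesh 3 [34T→82T]: |ω|/ω_in = (1701/1394)×34/82 = 1701/3362, sense flips to −
signed output speed (× input speed) = -1701/3362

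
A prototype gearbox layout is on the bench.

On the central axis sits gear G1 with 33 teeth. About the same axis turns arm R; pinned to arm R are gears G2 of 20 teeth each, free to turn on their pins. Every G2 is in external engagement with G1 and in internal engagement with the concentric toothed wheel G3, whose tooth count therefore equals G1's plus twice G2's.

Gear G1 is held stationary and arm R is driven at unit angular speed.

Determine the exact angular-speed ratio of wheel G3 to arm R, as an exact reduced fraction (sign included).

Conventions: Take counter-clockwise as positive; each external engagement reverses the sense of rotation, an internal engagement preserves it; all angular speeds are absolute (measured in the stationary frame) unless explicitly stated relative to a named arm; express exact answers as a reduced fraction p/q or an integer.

topology: planetary set — G1 33T / G2 20T / G3 73T, arm = carrier (Willis)
ring teeth: 33 + 2·20 = 73
33(ω_sun−ω_arm) = −73(ω_ring−ω_arm),  ω_sun = 0, ω_arm = 1
ω_ring = 1 − (33/73)(0−1) = 106/73
ω_out/ω_in = 106/73

106/73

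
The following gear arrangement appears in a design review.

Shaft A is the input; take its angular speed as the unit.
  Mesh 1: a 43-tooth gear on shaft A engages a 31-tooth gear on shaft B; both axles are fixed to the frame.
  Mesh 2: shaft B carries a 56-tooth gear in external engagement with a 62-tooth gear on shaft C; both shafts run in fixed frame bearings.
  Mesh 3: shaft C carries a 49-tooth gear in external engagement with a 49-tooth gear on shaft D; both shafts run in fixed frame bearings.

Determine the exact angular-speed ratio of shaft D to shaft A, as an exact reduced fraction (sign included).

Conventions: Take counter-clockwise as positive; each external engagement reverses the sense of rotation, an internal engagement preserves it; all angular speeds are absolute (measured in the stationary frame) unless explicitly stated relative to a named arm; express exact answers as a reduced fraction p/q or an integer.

-1204/961

class = fixed-axis compound train [3 meshes; 3 ratios multiply, 3 sense flips]
mesh 1 [43T→31T]: running ratio 43/31, sense −
mesh 2 [56T→62T]: running ratio 1204/961, sense +
mesh 3 [49T→49T]: running ratio 1204/961, sense −
ω_out/ω_in = -1204/961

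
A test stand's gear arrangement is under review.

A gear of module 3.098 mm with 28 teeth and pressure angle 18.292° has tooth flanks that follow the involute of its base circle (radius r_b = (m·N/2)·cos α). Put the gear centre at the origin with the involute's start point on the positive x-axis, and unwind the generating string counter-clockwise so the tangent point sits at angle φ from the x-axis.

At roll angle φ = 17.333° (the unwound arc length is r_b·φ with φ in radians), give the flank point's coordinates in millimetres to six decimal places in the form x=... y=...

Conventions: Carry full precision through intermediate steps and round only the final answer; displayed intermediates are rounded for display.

single-mesh involute tooth geometry (28T wheel at module 3.098)
pitch radius r_p = m·N/2 = 3.098·28/2 = 43.372000
base radius r_b = r_p·cos α = 43.372000·cos 18.292° = 41.180383
roll angle φ = 17.333° = 0.30251792 rad
x = r_b·(cos φ + φ·sin φ) = 43.021843
y = r_b·(sin φ − φ·cos φ) = 0.376567

x=43.021843 y=0.376567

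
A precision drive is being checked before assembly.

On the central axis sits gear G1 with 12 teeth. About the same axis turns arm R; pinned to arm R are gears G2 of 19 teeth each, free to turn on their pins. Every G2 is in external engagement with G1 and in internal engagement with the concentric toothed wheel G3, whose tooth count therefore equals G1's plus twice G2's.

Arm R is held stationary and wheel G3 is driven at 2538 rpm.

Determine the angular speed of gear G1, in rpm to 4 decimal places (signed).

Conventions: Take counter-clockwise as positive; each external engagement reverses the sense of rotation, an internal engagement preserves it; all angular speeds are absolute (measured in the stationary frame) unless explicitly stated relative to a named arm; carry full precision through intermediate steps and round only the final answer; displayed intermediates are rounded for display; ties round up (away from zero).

-10575.0000 rpm

recognized (axles ride arm R): planetary set, 12/19/50 teeth
normalise by the input: solve with ω_ring = 1, then scale by 2538 rpm
ring teeth: 12 + 2·19 = 50
12(ω_sun−ω_arm) = −50(ω_ring−ω_arm),  ω_arm = 0, ω_ring = 1
ω_sun = 0 − (50/12)(1−0) = -25/6
scale: ω_sun = -25/6 × 2538 rpm = -10575.0000 rpm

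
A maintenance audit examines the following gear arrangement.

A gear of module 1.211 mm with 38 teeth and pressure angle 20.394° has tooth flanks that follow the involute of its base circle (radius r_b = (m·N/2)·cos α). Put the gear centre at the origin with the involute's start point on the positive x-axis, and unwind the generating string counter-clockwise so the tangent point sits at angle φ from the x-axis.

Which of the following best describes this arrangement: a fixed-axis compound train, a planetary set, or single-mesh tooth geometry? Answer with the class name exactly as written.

class = single-mesh tooth geometry [base-circle involute, m = 1.211, 38T]
classification: single-mesh tooth geometry

single-mesh tooth geometry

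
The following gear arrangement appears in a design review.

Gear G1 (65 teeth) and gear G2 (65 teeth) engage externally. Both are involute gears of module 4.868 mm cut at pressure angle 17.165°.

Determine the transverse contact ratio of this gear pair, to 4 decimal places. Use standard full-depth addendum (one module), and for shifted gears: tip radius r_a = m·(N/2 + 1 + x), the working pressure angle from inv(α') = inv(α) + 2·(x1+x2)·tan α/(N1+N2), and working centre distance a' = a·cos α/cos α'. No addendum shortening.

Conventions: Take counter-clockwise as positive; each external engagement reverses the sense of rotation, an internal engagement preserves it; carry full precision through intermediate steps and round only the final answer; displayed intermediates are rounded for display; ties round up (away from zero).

1.9843

recognized (one external pair, fixed centres): single-mesh tooth geometry, m = 4.868, N1 = 65, N2 = 65
base radii: r_b1 = 151.163140, r_b2 = 151.163140
tip radii: r_a1 = 163.078000, r_a2 = 163.078000
no profile shift: α' = α, a' = a
action lengths: √(r_a1²−r_b1²) = 61.189371, √(r_a2²−r_b2²) = 61.189371
base pitch p_b = π·m·cos α = 14.612093
CR = (61.189371 + 61.189371 − 316.420000·sin 17.16500°)/14.612093 = 1.984347
contact ratio ≈ 1.9843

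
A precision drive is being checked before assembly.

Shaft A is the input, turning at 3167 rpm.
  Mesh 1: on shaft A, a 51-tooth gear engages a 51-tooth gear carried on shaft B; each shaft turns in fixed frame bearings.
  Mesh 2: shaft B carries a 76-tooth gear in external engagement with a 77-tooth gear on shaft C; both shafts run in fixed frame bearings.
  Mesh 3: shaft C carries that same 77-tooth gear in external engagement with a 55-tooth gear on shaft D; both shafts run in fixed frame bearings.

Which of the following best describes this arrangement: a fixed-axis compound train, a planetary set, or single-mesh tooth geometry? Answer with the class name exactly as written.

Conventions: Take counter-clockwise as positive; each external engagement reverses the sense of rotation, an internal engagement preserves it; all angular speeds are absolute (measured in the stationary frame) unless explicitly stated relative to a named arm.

recognized (4 fixed axles, 3 meshes): fixed-axis compound train
classification: fixed-axis compound train

fixed-axis compound train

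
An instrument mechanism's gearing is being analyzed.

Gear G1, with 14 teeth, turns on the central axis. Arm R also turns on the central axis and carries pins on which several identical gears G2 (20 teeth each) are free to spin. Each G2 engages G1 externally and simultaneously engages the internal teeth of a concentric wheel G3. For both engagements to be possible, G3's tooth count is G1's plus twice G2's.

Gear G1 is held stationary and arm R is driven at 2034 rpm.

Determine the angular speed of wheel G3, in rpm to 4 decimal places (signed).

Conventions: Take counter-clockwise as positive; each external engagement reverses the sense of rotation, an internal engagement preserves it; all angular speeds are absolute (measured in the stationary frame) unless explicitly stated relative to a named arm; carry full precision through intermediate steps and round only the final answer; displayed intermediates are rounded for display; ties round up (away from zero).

topology: planetary set — G1 14T / G2 20T / G3 54T, arm = carrier (Willis)
normalise by the input: solve with ω_arm = 1, then scale by 2034 rpm
ring teeth: 14 + 2·20 = 54
14(ω_sun−ω_arm) = −54(ω_ring−ω_arm),  ω_sun = 0, ω_arm = 1
ω_ring = 1 − (14/54)(0−1) = 34/27
scale: ω_ring = 34/27 × 2034 rpm = +2561.3333 rpm

+2561.3333 rpm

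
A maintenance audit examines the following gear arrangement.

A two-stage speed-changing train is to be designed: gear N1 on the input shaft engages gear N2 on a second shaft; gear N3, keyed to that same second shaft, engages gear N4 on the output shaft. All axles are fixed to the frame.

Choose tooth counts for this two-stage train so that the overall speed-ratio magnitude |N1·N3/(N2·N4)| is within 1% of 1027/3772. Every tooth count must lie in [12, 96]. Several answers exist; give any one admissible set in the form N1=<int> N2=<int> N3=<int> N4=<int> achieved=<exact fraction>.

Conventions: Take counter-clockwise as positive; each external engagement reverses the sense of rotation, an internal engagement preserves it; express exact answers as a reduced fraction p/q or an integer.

class = fixed-axis compound train [2-stage, 1027/3772 wanted]
target = 1027/3772 in lowest terms: an exact hit needs N1·N3 = k·1027 and N2·N4 = k·3772 for one integer k, every count in [12, 96]; additionally prefer no 1:1 stage (N1 ≠ N2, N3 ≠ N4)
k = 1: N1·N3 = 1027 = 13·79, N2·N4 = 3772 = 41·92
achieved = 13·79/(41·92) = 1027/3772; |achieved − target| = 0 ≤ 1027/377200 ✓

N1=13 N2=41 N3=79 N4=92 achieved=1027/3772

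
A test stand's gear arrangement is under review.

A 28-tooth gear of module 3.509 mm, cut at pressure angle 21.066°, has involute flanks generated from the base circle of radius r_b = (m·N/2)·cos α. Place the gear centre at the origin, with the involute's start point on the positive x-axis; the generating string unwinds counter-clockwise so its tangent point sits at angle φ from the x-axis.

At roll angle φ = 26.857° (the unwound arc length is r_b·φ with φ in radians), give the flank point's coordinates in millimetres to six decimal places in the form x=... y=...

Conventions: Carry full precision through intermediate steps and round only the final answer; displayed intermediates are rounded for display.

class = single-mesh tooth geometry [base-circle involute, m = 3.509, 28T]
pitch radius r_p = m·N/2 = 3.509·28/2 = 49.126000
base radius r_b = r_p·cos α = 49.126000·cos 21.066° = 45.842762
roll angle φ = 26.857° = 0.46874308 rad
x = r_b·(cos φ + φ·sin φ) = 50.605764
y = r_b·(sin φ − φ·cos φ) = 1.539507

x=50.605764 y=1.539507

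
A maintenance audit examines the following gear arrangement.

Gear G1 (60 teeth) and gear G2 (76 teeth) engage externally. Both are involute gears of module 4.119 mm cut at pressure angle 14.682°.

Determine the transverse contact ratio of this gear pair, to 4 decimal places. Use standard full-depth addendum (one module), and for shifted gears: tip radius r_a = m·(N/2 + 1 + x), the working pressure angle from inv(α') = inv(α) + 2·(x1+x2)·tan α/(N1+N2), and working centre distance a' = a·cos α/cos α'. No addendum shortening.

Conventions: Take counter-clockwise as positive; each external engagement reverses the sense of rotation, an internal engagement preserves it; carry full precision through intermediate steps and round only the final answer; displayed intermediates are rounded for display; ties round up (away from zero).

single-mesh involute tooth geometry (60T engaging 76T at module 4.119)
base radii: r_b1 = 119.535121, r_b2 = 151.411154
tip radii: r_a1 = 127.689000, r_a2 = 160.641000
no profile shift: α' = α, a' = a
action lengths: √(r_a1²−r_b1²) = 44.898057, √(r_a2²−r_b2²) = 53.667433
base pitch p_b = π·m·cos α = 12.517689
CR = (44.898057 + 53.667433 − 280.092000·sin 14.68200°)/12.517689 = 2.202886
contact ratio ≈ 2.2029

2.2029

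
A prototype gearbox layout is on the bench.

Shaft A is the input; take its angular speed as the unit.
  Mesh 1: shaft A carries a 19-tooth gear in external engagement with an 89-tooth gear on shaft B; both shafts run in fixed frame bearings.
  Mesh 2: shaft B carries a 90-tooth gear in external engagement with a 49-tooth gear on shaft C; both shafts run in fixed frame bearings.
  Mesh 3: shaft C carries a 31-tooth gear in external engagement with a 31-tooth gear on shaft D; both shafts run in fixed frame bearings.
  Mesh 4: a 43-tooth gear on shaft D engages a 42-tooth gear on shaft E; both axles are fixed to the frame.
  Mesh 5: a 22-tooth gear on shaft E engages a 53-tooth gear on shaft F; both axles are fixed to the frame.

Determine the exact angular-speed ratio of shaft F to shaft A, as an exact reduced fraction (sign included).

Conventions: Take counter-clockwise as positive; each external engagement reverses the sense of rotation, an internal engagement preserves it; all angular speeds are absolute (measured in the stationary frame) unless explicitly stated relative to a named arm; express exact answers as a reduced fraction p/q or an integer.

-269610/1617931

class = fixed-axis compound train [5 meshes; 5 ratios multiply, 5 sense flips]
mesh 1 [19T→89T]: running ratio 19/89, sense −
mesh 2 [90T→49T]: running ratio 1710/4361, sense +
mesh 3 [31T→31T]: running ratio 1710/4361, sense −
mesh 4 [43T→42T]: running ratio 12255/30527, sense +
mesh 5 [22T→53T]: running ratio 269610/1617931, sense −
ω_out/ω_in = -269610/1617931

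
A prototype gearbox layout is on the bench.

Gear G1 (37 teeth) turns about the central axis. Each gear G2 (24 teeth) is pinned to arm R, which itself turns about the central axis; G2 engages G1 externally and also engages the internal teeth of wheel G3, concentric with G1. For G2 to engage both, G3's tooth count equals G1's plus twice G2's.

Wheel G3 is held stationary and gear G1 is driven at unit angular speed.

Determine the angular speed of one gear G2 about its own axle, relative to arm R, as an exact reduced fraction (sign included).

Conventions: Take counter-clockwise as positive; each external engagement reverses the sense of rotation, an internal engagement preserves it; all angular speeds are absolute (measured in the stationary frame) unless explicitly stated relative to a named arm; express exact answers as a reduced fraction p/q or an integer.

-3145/2928

planetary set (37T centre, 24T on arm, 85T internal) — Willis relation
ring teeth: 37 + 2·24 = 85
37(ω_sun−ω_arm) = −85(ω_ring−ω_arm),  ω_ring = 0, ω_sun = 1
37(1−ω_arm) = −85(0−ω_arm)  ⇒  122·ω_arm = 37  ⇒  ω_arm = 37/122
sun–planet mesh: 37·(1−37/122) = −24·(ω_p−ω_arm)  ⇒  ω_p−ω_arm = -3145/2928
exact speed ratio = -3145/2928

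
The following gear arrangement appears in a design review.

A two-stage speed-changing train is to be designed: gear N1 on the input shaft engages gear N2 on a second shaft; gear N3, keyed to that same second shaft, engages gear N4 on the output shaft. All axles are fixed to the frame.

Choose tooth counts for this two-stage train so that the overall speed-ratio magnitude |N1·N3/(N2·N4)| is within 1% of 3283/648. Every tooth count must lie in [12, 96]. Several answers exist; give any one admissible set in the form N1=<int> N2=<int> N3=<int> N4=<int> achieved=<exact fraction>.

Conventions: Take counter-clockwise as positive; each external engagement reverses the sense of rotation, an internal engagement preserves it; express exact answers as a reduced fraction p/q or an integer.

topology: fixed-axis compound train — 2 stages, target 3283/648
target = 3283/648 in lowest terms: an exact hit needs N1·N3 = k·3283 and N2·N4 = k·648 for one integer k, every count in [12, 96]; additionally prefer no 1:1 stage (N1 ≠ N2, N3 ≠ N4)
k = 1: N1·N3 = 3283 = 49·67, N2·N4 = 648 = 12·54
achieved = 49·67/(12·54) = 3283/648; |achieved − target| = 0 ≤ 3283/64800 ✓

N1=49 N2=12 N3=67 N4=54 achieved=3283/648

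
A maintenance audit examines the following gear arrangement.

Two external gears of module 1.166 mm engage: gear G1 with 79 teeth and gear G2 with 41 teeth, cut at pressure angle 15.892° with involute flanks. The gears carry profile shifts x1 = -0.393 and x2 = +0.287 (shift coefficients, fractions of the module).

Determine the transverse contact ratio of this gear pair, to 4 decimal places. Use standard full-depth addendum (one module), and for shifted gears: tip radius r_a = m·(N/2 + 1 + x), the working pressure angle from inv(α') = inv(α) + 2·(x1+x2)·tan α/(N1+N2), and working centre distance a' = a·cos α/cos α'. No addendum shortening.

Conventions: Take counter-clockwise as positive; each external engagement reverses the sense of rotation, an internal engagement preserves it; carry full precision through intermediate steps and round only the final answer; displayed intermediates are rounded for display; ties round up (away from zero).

2.0168

single-mesh involute tooth geometry (79T engaging 41T at module 1.166)
base radii: r_b1 = 44.296681, r_b2 = 22.989417
tip radii: r_a1 = 46.764762, r_a2 = 25.403642
inv(α') = inv(15.892°) + 2·(-0.393+0.287)·tan α/(79+41) = 0.00683584  ⇒  α' = 15.52776°
a' = a·cos α / cos α' = 69.9600·cos 15.892°/cos 15.52776° = 69.835014
action lengths: √(r_a1²−r_b1²) = 14.991565, √(r_a2²−r_b2²) = 10.808874
base pitch p_b = π·m·cos α = 3.523092
CR = (14.991565 + 10.808874 − 69.835014·sin 15.52776°)/3.523092 = 2.016764
contact ratio ≈ 2.0168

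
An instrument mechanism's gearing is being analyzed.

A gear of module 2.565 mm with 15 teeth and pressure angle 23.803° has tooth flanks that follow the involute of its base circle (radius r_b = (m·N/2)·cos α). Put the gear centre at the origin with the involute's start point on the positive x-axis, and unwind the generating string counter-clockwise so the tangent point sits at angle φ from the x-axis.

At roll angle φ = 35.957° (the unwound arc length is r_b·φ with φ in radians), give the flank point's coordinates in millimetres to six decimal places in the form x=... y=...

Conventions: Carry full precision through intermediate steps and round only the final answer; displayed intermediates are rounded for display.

recognized (one wheel, involute flank): single-mesh tooth geometry, m = 2.565, N = 15
pitch radius r_p = m·N/2 = 2.565·15/2 = 19.237500
base radius r_b = r_p·cos α = 19.237500·cos 23.803° = 17.601130
roll angle φ = 35.957° = 0.62756804 rad
x = r_b·(cos φ + φ·sin φ) = 20.733286
y = r_b·(sin φ − φ·cos φ) = 1.393799

x=20.733286 y=1.393799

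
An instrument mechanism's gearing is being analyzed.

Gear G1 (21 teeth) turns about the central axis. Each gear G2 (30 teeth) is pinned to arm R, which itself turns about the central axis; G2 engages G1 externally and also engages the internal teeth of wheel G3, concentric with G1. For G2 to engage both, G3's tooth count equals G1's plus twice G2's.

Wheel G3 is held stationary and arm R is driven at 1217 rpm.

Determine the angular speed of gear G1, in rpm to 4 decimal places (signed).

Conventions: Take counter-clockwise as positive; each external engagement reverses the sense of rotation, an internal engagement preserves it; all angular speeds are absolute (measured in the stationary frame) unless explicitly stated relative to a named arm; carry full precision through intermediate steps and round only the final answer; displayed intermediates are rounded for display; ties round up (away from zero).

+5911.1429 rpm

planetary set (21T centre, 30T on arm, 81T internal) — Willis relation
normalise by the input: solve with ω_arm = 1, then scale by 1217 rpm
ring teeth: 21 + 2·30 = 81
21(ω_sun−ω_arm) = −81(ω_ring−ω_arm),  ω_ring = 0, ω_arm = 1
ω_sun = 1 − (81/21)(0−1) = 34/7
scale: ω_sun = 34/7 × 1217 rpm = +5911.1429 rpm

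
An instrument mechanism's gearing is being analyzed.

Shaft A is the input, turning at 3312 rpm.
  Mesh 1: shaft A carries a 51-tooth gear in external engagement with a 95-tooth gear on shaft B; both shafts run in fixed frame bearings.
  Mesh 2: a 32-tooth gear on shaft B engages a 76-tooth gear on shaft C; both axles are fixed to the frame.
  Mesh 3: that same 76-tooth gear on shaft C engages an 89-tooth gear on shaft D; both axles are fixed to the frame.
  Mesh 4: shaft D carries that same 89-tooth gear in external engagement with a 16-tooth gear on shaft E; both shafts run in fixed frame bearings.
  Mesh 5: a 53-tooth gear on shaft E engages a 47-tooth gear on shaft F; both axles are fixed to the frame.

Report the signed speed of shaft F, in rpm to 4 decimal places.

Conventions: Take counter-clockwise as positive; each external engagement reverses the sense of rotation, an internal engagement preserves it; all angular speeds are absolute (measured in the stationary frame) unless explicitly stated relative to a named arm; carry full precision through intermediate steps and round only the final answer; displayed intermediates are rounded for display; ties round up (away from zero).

-4010.0049 rpm

recognized (6 fixed axles, 5 meshes): fixed-axis compound train
mesh 1 [51T→95T]: ω = 3312.0000×51/95 = 1778.0211 rpm, sense flips to −
mesh 2 [32T→76T]: ω = 1778.0211×32/76 = 748.6404 rpm, sense flips to +
mesh 3 [76T→89T]: ω = 748.6404×76/89 = 639.2885 rpm, sense flips to −
mesh 4 [89T→16T]: ω = 639.2885×89/16 = 3556.0421 rpm, sense flips to +
mesh 5 [53T→47T]: ω = 3556.0421×53/47 = 4010.0049 rpm, sense flips to −
signed output speed = -4010.0049 rpm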